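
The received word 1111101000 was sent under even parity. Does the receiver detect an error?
Sum of received bits: 1+1+1+1+1+0+1+0+0+0 = 6; 6 mod 2 = 0. Result is 0 → no error detected.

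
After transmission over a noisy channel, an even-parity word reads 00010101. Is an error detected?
Sum of received bits: 0+0+0+1+0+1+0+1 = 3; 3 mod 2 = 1. Result is 1 ≠ 0 → error detected.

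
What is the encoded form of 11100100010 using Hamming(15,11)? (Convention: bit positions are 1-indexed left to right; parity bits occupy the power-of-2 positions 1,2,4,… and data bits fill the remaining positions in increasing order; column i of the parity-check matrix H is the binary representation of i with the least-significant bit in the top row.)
Codeword c = d · G (mod 2), d = 11100100010:
  c[0] = d·G[:,0] = (11100100010)·(11011010101) mod 2 = 1+1+0+0+0+0+0+0+0+0+0 mod 2 = 0
  c[1] = d·G[:,1] = (11100100010)·(10110110011) mod 2 = 1+0+1+0+0+1+0+0+0+1+0 mod 2 = 0
  c[2] = d·G[:,2] = (11100100010)·(10000000000) mod 2 = 1+0+0+0+0+0+0+0+0+0+0 mod 2 = 1
  c[3] = d·G[:,3] = (11100100010)·(01110001111) mod 2 = 0+1+1+0+0+0+0+0+0+1+0 mod 2 = 1
  c[4] = d·G[:,4] = (11100100010)·(01000000000) mod 2 = 0+1+0+0+0+0+0+0+0+0+0 mod 2 = 1
  c[5] = d·G[:,5] = (11100100010)·(00100000000) mod 2 = 0+0+1+0+0+0+0+0+0+0+0 mod 2 = 1
  c[6] = d·G[:,6] = (11100100010)·(00010000000) mod 2 = 0+0+0+0+0+0+0+0+0+0+0 mod 2 = 0
  c[7] = d·G[:,7] = (11100100010)·(00001111111) mod 2 = 0+0+0+0+0+1+0+0+0+1+0 mod 2 = 0
  c[8] = d·G[:,8] = (11100100010)·(00001000000) mod 2 = 0+0+0+0+0+0+0+0+0+0+0 mod 2 = 0
  c[9] = d·G[:,9] = (11100100010)·(00000100000) mod 2 = 0+0+0+0+0+1+0+0+0+0+0 mod 2 = 1
  c[10] = d·G[:,10] = (11100100010)·(00000010000) mod 2 = 0+0+0+0+0+0+0+0+0+0+0 mod 2 = 0
  c[11] = d·G[:,11] = (11100100010)·(00000001000) mod 2 = 0+0+0+0+0+0+0+0+0+0+0 mod 2 = 0
  c[12] = d·G[:,12] = (11100100010)·(00000000100) mod 2 = 0+0+0+0+0+0+0+0+0+0+0 mod 2 = 0
  c[13] = d·G[:,13] = (11100100010)·(00000000010) mod 2 = 0+0+0+0+0+0+0+0+0+1+0 mod 2 = 1
  c[14] = d·G[:,14] = (11100100010)·(00000000001) mod 2 = 0+0+0+0+0+0+0+0+0+0+0 mod 2 = 0
Codeword = 001111000100010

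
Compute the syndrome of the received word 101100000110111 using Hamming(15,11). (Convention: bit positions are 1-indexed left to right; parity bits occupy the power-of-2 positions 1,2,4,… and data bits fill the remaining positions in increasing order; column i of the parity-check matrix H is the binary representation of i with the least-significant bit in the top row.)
Syndrome s = H · r^T (mod 2), r = 101100000110111:
  s[0] = (101010101010101)·(101100000110111) mod 2 = 1+0+1+0+0+0+0+0+0+0+1+0+1+0+1 mod 2 = 1
  s[1] = (011001100110011)·(101100000110111) mod 2 = 0+0+1+0+0+0+0+0+0+1+1+0+0+1+1 mod 2 = 1
  s[2] = (000111100001111)·(101100000110111) mod 2 = 0+0+0+1+0+0+0+0+0+0+0+0+1+1+1 mod 2 = 0
  s[3] = (000000011111111)·(101100000110111) mod 2 = 0+0+0+0+0+0+0+0+0+1+1+0+1+1+1 mod 2 = 1
Syndrome = 1101
Non-zero syndrome: error at position 11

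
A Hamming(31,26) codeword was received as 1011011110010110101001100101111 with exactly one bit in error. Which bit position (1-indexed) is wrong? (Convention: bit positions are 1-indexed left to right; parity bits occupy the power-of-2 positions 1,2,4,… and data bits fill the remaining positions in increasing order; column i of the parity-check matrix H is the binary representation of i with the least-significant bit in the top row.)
Syndrome s = H · r^T (mod 2), r = 1011011110010110101001100101111:
  s[0] = (1010101010101010101010101010101)·(1011011110010110101001100101111) mod 2 = 1+0+1+0+0+0+1+0+1+0+0+0+0+0+1+0+1+0+1+0+0+0+1+0+0+0+0+0+1+0+1 mod 2 = 0
  s[1] = (0110011001100110011001100110011)·(1011011110010110101001100101111) mod 2 = 0+0+1+0+0+1+1+0+0+0+0+0+0+1+1+0+0+0+1+0+0+1+1+0+0+1+0+0+0+1+1 mod 2 = 1
  s[2] = (0001111000011110000111100001111)·(1011011110010110101001100101111) mod 2 = 0+0+0+1+0+1+1+0+0+0+0+1+0+1+1+0+0+0+0+0+0+1+1+0+0+0+0+1+1+1+1 mod 2 = 0
  s[3] = (0000000111111110000000011111111)·(1011011110010110101001100101111) mod 2 = 0+0+0+0+0+0+0+1+1+0+0+1+0+1+1+0+0+0+0+0+0+0+0+0+0+1+0+1+1+1+1 mod 2 = 0
  s[4] = (0000000000000001111111111111111)·(1011011110010110101001100101111) mod 2 = 0+0+0+0+0+0+0+0+0+0+0+0+0+0+0+0+1+0+1+0+0+1+1+0+0+1+0+1+1+1+1 mod 2 = 1
Syndrome = 01001
Column i of H is the binary representation of i, so the syndrome is the binary index of the flipped bit.
Read s = 01001 with s[0] as LSB: 0·2^0 + 1·2^1 + 0·2^2 + 0·2^3 + 1·2^4 = 18.
Error is at bit position 18.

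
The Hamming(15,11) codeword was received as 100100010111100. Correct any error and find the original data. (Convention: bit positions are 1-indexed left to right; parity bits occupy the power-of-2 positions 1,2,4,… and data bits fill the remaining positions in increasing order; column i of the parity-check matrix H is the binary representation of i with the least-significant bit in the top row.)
Syndrome s = H · r^T (mod 2), r = 100100010111100:
  s[0] = (101010101010101)·(100100010111100) mod 2 = 1+0+0+0+0+0+0+0+0+0+1+0+1+0+0 mod 2 = 1
  s[1] = (011001100110011)·(100100010111100) mod 2 = 0+0+0+0+0+0+0+0+0+1+1+0+0+0+0 mod 2 = 0
  s[2] = (000111100001111)·(100100010111100) mod 2 = 0+0+0+1+0+0+0+0+0+0+0+1+1+0+0 mod 2 = 1
  s[3] = (000000011111111)·(100100010111100) mod 2 = 0+0+0+0+0+0+0+1+0+1+1+1+1+0+0 mod 2 = 1
Syndrome = 1011
Column 13 of H equals this syndrome → error at bit 13 (1-indexed).
Flip bit 13: 100100010111100 → 100100010111000
Extract data bits at positions {3,5,6,7,9,10,11,12,13,14,15}: 00000111000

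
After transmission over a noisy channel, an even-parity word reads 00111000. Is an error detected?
Sum of received bits: 0+0+1+1+1+0+0+0 = 3; 3 mod 2 = 1. Result is 1 ≠ 0 → error detected.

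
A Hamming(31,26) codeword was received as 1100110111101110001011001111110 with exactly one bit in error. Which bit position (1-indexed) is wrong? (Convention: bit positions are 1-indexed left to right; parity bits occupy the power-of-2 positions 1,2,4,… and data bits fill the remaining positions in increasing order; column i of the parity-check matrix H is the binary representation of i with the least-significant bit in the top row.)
Syndrome s = H · r^T (mod 2), r = 1100110111101110001011001111110:
  s[0] = (1010101010101010101010101010101)·(1100110111101110001011001111110) mod 2 = 1+0+0+0+1+0+0+0+1+0+1+0+1+0+1+0+0+0+1+0+1+0+0+0+1+0+1+0+1+0+0 mod 2 = 1
  s[1] = (0110011001100110011001100110011)·(1100110111101110001011001111110) mod 2 = 0+1+0+0+0+1+0+0+0+1+1+0+0+1+1+0+0+0+1+0+0+1+0+0+0+1+1+0+0+1+0 mod 2 = 1
  s[2] = (0001111000011110000111100001111)·(1100110111101110001011001111110) mod 2 = 0+0+0+0+1+1+0+0+0+0+0+0+1+1+1+0+0+0+0+0+1+1+0+0+0+0+0+1+1+1+0 mod 2 = 0
  s[3] = (0000000111111110000000011111111)·(1100110111101110001011001111110) mod 2 = 0+0+0+0+0+0+0+1+1+1+1+0+1+1+1+0+0+0+0+0+0+0+0+0+1+1+1+1+1+1+0 mod 2 = 1
  s[4] = (0000000000000001111111111111111)·(1100110111101110001011001111110) mod 2 = 0+0+0+0+0+0+0+0+0+0+0+0+0+0+0+0+0+0+1+0+1+1+0+0+1+1+1+1+1+1+0 mod 2 = 1
Syndrome = 11011
Column i of H is the binary representation of i, so the syndrome is the binary index of the flipped bit.
Read s = 11011 with s[0] as LSB: 1·2^0 + 1·2^1 + 0·2^2 + 1·2^3 + 1·2^4 = 27.
Error is at bit position 27.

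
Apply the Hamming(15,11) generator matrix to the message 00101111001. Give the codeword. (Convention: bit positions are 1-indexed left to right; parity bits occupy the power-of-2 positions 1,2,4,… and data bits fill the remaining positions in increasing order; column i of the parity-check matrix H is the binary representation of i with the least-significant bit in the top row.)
Codeword c = d · G (mod 2), d = 00101111001:
  c[0] = d·G[:,0] = (00101111001)·(11011010101) mod 2 = 0+0+0+0+1+0+1+0+0+0+1 mod 2 = 1
  c[1] = d·G[:,1] = (00101111001)·(10110110011) mod 2 = 0+0+1+0+0+1+1+0+0+0+1 mod 2 = 0
  c[2] = d·G[:,2] = (00101111001)·(10000000000) mod 2 = 0+0+0+0+0+0+0+0+0+0+0 mod 2 = 0
  c[3] = d·G[:,3] = (00101111001)·(01110001111) mod 2 = 0+0+1+0+0+0+0+1+0+0+1 mod 2 = 1
  c[4] = d·G[:,4] = (00101111001)·(01000000000) mod 2 = 0+0+0+0+0+0+0+0+0+0+0 mod 2 = 0
  c[5] = d·G[:,5] = (00101111001)·(00100000000) mod 2 = 0+0+1+0+0+0+0+0+0+0+0 mod 2 = 1
  c[6] = d·G[:,6] = (00101111001)·(00010000000) mod 2 = 0+0+0+0+0+0+0+0+0+0+0 mod 2 = 0
  c[7] = d·G[:,7] = (00101111001)·(00001111111) mod 2 = 0+0+0+0+1+1+1+1+0+0+1 mod 2 = 1
  c[8] = d·G[:,8] = (00101111001)·(00001000000) mod 2 = 0+0+0+0+1+0+0+0+0+0+0 mod 2 = 1
  c[9] = d·G[:,9] = (00101111001)·(00000100000) mod 2 = 0+0+0+0+0+1+0+0+0+0+0 mod 2 = 1
  c[10] = d·G[:,10] = (00101111001)·(00000010000) mod 2 = 0+0+0+0+0+0+1+0+0+0+0 mod 2 = 1
  c[11] = d·G[:,11] = (00101111001)·(00000001000) mod 2 = 0+0+0+0+0+0+0+1+0+0+0 mod 2 = 1
  c[12] = d·G[:,12] = (00101111001)·(00000000100) mod 2 = 0+0+0+0+0+0+0+0+0+0+0 mod 2 = 0
  c[13] = d·G[:,13] = (00101111001)·(00000000010) mod 2 = 0+0+0+0+0+0+0+0+0+0+0 mod 2 = 0
  c[14] = d·G[:,14] = (00101111001)·(00000000001) mod 2 = 0+0+0+0+0+0+0+0+0+0+1 mod 2 = 1
Codeword = 100101011111001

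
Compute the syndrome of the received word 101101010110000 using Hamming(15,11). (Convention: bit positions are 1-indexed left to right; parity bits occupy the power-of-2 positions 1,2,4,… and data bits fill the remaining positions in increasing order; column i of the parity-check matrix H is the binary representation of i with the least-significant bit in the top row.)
Syndrome s = H · r^T (mod 2), r = 101101010110000:
  s[0] = (101010101010101)·(101101010110000) mod 2 = 1+0+1+0+0+0+0+0+0+0+1+0+0+0+0 mod 2 = 1
  s[1] = (011001100110011)·(101101010110000) mod 2 = 0+0+1+0+0+1+0+0+0+1+1+0+0+0+0 mod 2 = 0
  s[2] = (000111100001111)·(101101010110000) mod 2 = 0+0+0+1+0+1+0+0+0+0+0+0+0+0+0 mod 2 = 0
  s[3] = (000000011111111)·(101101010110000) mod 2 = 0+0+0+0+0+0+0+1+0+1+1+0+0+0+0 mod 2 = 1
Syndrome = 1001
Non-zero syndrome: error at position 9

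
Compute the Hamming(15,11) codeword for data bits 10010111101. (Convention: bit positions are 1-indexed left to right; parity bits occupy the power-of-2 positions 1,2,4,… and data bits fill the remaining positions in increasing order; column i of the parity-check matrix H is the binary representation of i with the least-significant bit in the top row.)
Codeword c = d · G (mod 2), d = 10010111101:
  c[0] = d·G[:,0] = (10010111101)·(11011010101) mod 2 = 1+0+0+1+0+0+1+0+1+0+1 mod 2 = 1
  c[1] = d·G[:,1] = (10010111101)·(10110110011) mod 2 = 1+0+0+1+0+1+1+0+0+0+1 mod 2 = 1
  c[2] = d·G[:,2] = (10010111101)·(10000000000) mod 2 = 1+0+0+0+0+0+0+0+0+0+0 mod 2 = 1
  c[3] = d·G[:,3] = (10010111101)·(01110001111) mod 2 = 0+0+0+1+0+0+0+1+1+0+1 mod 2 = 0
  c[4] = d·G[:,4] = (10010111101)·(01000000000) mod 2 = 0+0+0+0+0+0+0+0+0+0+0 mod 2 = 0
  c[5] = d·G[:,5] = (10010111101)·(00100000000) mod 2 = 0+0+0+0+0+0+0+0+0+0+0 mod 2 = 0
  c[6] = d·G[:,6] = (10010111101)·(00010000000) mod 2 = 0+0+0+1+0+0+0+0+0+0+0 mod 2 = 1
  c[7] = d·G[:,7] = (10010111101)·(00001111111) mod 2 = 0+0+0+0+0+1+1+1+1+0+1 mod 2 = 1
  c[8] = d·G[:,8] = (10010111101)·(00001000000) mod 2 = 0+0+0+0+0+0+0+0+0+0+0 mod 2 = 0
  c[9] = d·G[:,9] = (10010111101)·(00000100000) mod 2 = 0+0+0+0+0+1+0+0+0+0+0 mod 2 = 1
  c[10] = d·G[:,10] = (10010111101)·(00000010000) mod 2 = 0+0+0+0+0+0+1+0+0+0+0 mod 2 = 1
  c[11] = d·G[:,11] = (10010111101)·(00000001000) mod 2 = 0+0+0+0+0+0+0+1+0+0+0 mod 2 = 1
  c[12] = d·G[:,12] = (10010111101)·(00000000100) mod 2 = 0+0+0+0+0+0+0+0+1+0+0 mod 2 = 1
  c[13] = d·G[:,13] = (10010111101)·(00000000010) mod 2 = 0+0+0+0+0+0+0+0+0+0+0 mod 2 = 0
  c[14] = d·G[:,14] = (10010111101)·(00000000001) mod 2 = 0+0+0+0+0+0+0+0+0+0+1 mod 2 = 1
Codeword = 111000110111101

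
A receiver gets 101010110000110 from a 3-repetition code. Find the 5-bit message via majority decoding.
Split into 3-bit blocks and majority-vote each:
  block 1 = 101: 2 ones, 1 zeros → 1
  block 2 = 010: 1 ones, 2 zeros → 0
  block 3 = 110: 2 ones, 1 zeros → 1
  block 4 = 000: 0 ones, 3 zeros → 0
  block 5 = 110: 2 ones, 1 zeros → 1
Decoded = 10101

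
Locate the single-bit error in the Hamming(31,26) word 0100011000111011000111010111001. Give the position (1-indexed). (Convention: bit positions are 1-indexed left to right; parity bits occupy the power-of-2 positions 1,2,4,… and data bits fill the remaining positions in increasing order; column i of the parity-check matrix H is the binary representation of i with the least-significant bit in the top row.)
Syndrome s = H · r^T (mod 2), r = 0100011000111011000111010111001:
  s[0] = (1010101010101010101010101010101)·(0100011000111011000111010111001) mod 2 = 0+0+0+0+0+0+1+0+0+0+1+0+1+0+1+0+0+0+0+0+1+0+0+0+0+0+1+0+0+0+1 mod 2 = 1
  s[1] = (0110011001100110011001100110011)·(0100011000111011000111010111001) mod 2 = 0+1+0+0+0+1+1+0+0+0+1+0+0+0+1+0+0+0+0+0+0+1+0+0+0+1+1+0+0+0+1 mod 2 = 1
  s[2] = (0001111000011110000111100001111)·(0100011000111011000111010111001) mod 2 = 0+0+0+0+0+1+1+0+0+0+0+1+1+0+1+0+0+0+0+1+1+1+0+0+0+0+0+1+0+0+1 mod 2 = 0
  s[3] = (0000000111111110000000011111111)·(0100011000111011000111010111001) mod 2 = 0+0+0+0+0+0+0+0+0+0+1+1+1+0+1+0+0+0+0+0+0+0+0+1+0+1+1+1+0+0+1 mod 2 = 1
  s[4] = (0000000000000001111111111111111)·(0100011000111011000111010111001) mod 2 = 0+0+0+0+0+0+0+0+0+0+0+0+0+0+0+1+0+0+0+1+1+1+0+1+0+1+1+1+0+0+1 mod 2 = 1
Syndrome = 11011
Column i of H is the binary representation of i, so the syndrome is the binary index of the flipped bit.
Read s = 11011 with s[0] as LSB: 1·2^0 + 1·2^1 + 0·2^2 + 1·2^3 + 1·2^4 = 27.
Error is at bit position 27.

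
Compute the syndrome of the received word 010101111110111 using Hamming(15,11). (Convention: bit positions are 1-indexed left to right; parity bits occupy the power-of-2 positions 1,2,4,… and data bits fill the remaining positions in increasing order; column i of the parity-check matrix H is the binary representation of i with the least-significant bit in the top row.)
Syndrome s = H · r^T (mod 2), r = 010101111110111:
  s[0] = (101010101010101)·(010101111110111) mod 2 = 0+0+0+0+0+0+1+0+1+0+1+0+1+0+1 mod 2 = 1
  s[1] = (011001100110011)·(010101111110111) mod 2 = 0+1+0+0+0+1+1+0+0+1+1+0+0+1+1 mod 2 = 1
  s[2] = (000111100001111)·(010101111110111) mod 2 = 0+0+0+1+0+1+1+0+0+0+0+0+1+1+1 mod 2 = 0
  s[3] = (000000011111111)·(010101111110111) mod 2 = 0+0+0+0+0+0+0+1+1+1+1+0+1+1+1 mod 2 = 1
Syndrome = 1101
Non-zero syndrome: error at position 11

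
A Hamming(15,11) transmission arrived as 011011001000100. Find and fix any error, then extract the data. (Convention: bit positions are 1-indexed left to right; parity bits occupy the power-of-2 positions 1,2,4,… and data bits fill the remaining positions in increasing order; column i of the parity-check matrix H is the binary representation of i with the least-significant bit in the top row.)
Syndrome s = H · r^T (mod 2), r = 011011001000100:
  s[0] = (101010101010101)·(011011001000100) mod 2 = 0+0+1+0+1+0+0+0+1+0+0+0+1+0+0 mod 2 = 0
  s[1] = (011001100110011)·(011011001000100) mod 2 = 0+1+1+0+0+1+0+0+0+0+0+0+0+0+0 mod 2 = 1
  s[2] = (000111100001111)·(011011001000100) mod 2 = 0+0+0+0+1+1+0+0+0+0+0+0+1+0+0 mod 2 = 1
  s[3] = (000000011111111)·(011011001000100) mod 2 = 0+0+0+0+0+0+0+0+1+0+0+0+1+0+0 mod 2 = 0
Syndrome = 0110
Column 6 of H equals this syndrome → error at bit 6 (1-indexed).
Flip bit 6: 011011001000100 → 011010001000100
Extract data bits at positions {3,5,6,7,9,10,11,12,13,14,15}: 11001000100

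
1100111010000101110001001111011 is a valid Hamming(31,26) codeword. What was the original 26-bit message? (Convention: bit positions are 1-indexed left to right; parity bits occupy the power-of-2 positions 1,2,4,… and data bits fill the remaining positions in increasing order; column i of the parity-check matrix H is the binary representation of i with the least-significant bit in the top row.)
Parity bits occupy power-of-2 positions; data bits are at positions {3,5,6,7,9,10,11,12,13,14,15,17,18,19,20,21,22,23,24,25,26,27,28,29,30,31} (1-indexed).
Extract: c[3]=0 c[5]=1 c[6]=1 c[7]=1 c[9]=1 c[10]=0 c[11]=0 c[12]=0 c[13]=0 c[14]=1 c[15]=0 c[17]=1 c[18]=1 c[19]=0 c[20]=0 c[21]=0 c[22]=1 c[23]=0 c[24]=0 c[25]=1 c[26]=1 c[27]=1 c[28]=1 c[29]=0 c[30]=1 c[31]=1
Data = 01111000010110001001111011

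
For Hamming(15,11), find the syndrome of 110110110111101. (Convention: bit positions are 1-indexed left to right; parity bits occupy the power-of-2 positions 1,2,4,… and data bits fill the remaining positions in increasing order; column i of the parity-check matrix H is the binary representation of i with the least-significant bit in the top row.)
Syndrome s = H · r^T (mod 2), r = 110110110111101:
  s[0] = (101010101010101)·(110110110111101) mod 2 = 1+0+0+0+1+0+1+0+0+0+1+0+1+0+1 mod 2 = 0
  s[1] = (011001100110011)·(110110110111101) mod 2 = 0+1+0+0+0+0+1+0+0+1+1+0+0+0+1 mod 2 = 1
  s[2] = (000111100001111)·(110110110111101) mod 2 = 0+0+0+1+1+0+1+0+0+0+0+1+1+0+1 mod 2 = 0
  s[3] = (000000011111111)·(110110110111101) mod 2 = 0+0+0+0+0+0+0+1+0+1+1+1+1+0+1 mod 2 = 0
Syndrome = 0100
Non-zero syndrome: error at position 2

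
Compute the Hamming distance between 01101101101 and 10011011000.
XOR = 11110110101, count of 1s = 8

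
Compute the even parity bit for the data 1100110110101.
Sum of data bits: 1+1+0+0+1+1+0+1+1+0+1+0+1 = 8.
8 mod 2 = 0, so parity bit = 0.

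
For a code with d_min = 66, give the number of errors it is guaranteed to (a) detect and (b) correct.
(a) Detection requires d_min ≥ e+1, so e ≤ d_min − 1 = 65.
(b) Correction requires d_min ≥ 2t+1, so t ≤ ⌊(d_min − 1)/2⌋ = ⌊65/2⌋ = 32.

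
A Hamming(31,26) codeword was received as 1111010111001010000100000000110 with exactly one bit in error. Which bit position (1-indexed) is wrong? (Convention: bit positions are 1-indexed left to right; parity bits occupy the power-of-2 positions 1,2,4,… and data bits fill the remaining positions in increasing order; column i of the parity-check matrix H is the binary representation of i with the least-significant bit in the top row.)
Syndrome s = H · r^T (mod 2), r = 1111010111001010000100000000110:
  s[0] = (1010101010101010101010101010101)·(1111010111001010000100000000110) mod 2 = 1+0+1+0+0+0+0+0+1+0+0+0+1+0+1+0+0+0+0+0+0+0+0+0+0+0+0+0+1+0+0 mod 2 = 0
  s[1] = (0110011001100110011001100110011)·(1111010111001010000100000000110) mod 2 = 0+1+1+0+0+1+0+0+0+1+0+0+0+0+1+0+0+0+0+0+0+0+0+0+0+0+0+0+0+1+0 mod 2 = 0
  s[2] = (0001111000011110000111100001111)·(1111010111001010000100000000110) mod 2 = 0+0+0+1+0+1+0+0+0+0+0+0+1+0+1+0+0+0+0+1+0+0+0+0+0+0+0+0+1+1+0 mod 2 = 1
  s[3] = (0000000111111110000000011111111)·(1111010111001010000100000000110) mod 2 = 0+0+0+0+0+0+0+1+1+1+0+0+1+0+1+0+0+0+0+0+0+0+0+0+0+0+0+0+1+1+0 mod 2 = 1
  s[4] = (0000000000000001111111111111111)·(1111010111001010000100000000110) mod 2 = 0+0+0+0+0+0+0+0+0+0+0+0+0+0+0+0+0+0+0+1+0+0+0+0+0+0+0+0+1+1+0 mod 2 = 1
Syndrome = 00111
Column i of H is the binary representation of i, so the syndrome is the binary index of the flipped bit.
Read s = 00111 with s[0] as LSB: 0·2^0 + 0·2^1 + 1·2^2 + 1·2^3 + 1·2^4 = 28.
Error is at bit position 28.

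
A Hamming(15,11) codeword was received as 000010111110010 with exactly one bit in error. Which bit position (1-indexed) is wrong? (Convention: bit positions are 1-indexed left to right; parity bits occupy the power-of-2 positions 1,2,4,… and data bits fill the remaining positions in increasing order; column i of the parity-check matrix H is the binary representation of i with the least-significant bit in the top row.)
Syndrome s = H · r^T (mod 2), r = 000010111110010:
  s[0] = (101010101010101)·(000010111110010) mod 2 = 0+0+0+0+1+0+1+0+1+0+1+0+0+0+0 mod 2 = 0
  s[1] = (011001100110011)·(000010111110010) mod 2 = 0+0+0+0+0+0+1+0+0+1+1+0+0+1+0 mod 2 = 0
  s[2] = (000111100001111)·(000010111110010) mod 2 = 0+0+0+0+1+0+1+0+0+0+0+0+0+1+0 mod 2 = 1
  s[3] = (000000011111111)·(000010111110010) mod 2 = 0+0+0+0+0+0+0+1+1+1+1+0+0+1+0 mod 2 = 1
Syndrome = 0011
Column i of H is the binary representation of i, so the syndrome is the binary index of the flipped bit.
Read s = 0011 with s[0] as LSB: 0·2^0 + 0·2^1 + 1·2^2 + 1·2^3 = 12.
Error is at bit position 12.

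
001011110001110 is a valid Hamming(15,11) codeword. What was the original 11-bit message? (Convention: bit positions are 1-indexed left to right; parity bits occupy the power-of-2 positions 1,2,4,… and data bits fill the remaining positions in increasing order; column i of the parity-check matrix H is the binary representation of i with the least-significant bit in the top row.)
Parity bits occupy power-of-2 positions; data bits are at positions {3,5,6,7,9,10,11,12,13,14,15} (1-indexed).
Extract: c[3]=1 c[5]=1 c[6]=1 c[7]=1 c[9]=0 c[10]=0 c[11]=0 c[12]=1 c[13]=1 c[14]=1 c[15]=0
Data = 11110001110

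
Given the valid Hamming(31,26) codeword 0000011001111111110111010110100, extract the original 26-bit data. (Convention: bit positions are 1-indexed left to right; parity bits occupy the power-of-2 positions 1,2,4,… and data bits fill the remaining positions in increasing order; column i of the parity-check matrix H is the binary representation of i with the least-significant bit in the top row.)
Parity bits occupy power-of-2 positions; data bits are at positions {3,5,6,7,9,10,11,12,13,14,15,17,18,19,20,21,22,23,24,25,26,27,28,29,30,31} (1-indexed).
Extract: c[3]=0 c[5]=0 c[6]=1 c[7]=1 c[9]=0 c[10]=1 c[11]=1 c[12]=1 c[13]=1 c[14]=1 c[15]=1 c[17]=1 c[18]=1 c[19]=0 c[20]=1 c[21]=1 c[22]=1 c[23]=0 c[24]=1 c[25]=0 c[26]=1 c[27]=1 c[28]=0 c[29]=1 c[30]=0 c[31]=0
Data = 00110111111110111010110100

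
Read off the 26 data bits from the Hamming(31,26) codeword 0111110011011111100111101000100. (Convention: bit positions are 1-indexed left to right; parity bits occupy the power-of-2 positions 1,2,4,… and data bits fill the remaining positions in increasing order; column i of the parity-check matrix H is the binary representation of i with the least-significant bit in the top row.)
Parity bits occupy power-of-2 positions; data bits are at positions {3,5,6,7,9,10,11,12,13,14,15,17,18,19,20,21,22,23,24,25,26,27,28,29,30,31} (1-indexed).
Extract: c[3]=1 c[5]=1 c[6]=1 c[7]=0 c[9]=1 c[10]=1 c[11]=0 c[12]=1 c[13]=1 c[14]=1 c[15]=1 c[17]=1 c[18]=0 c[19]=0 c[20]=1 c[21]=1 c[22]=1 c[23]=1 c[24]=0 c[25]=1 c[26]=0 c[27]=0 c[28]=0 c[29]=1 c[30]=0 c[31]=0
Data = 11101101111100111101000100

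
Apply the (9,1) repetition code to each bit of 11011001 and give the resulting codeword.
Repeat each bit 9× and concatenate:
1→111111111  1→111111111  0→000000000  1→111111111  1→111111111  0→000000000  0→000000000  1→111111111
Codeword = 111111111111111111000000000111111111111111111000000000000000000111111111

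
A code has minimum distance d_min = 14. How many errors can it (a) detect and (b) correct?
(a) Detection requires d_min ≥ e+1, so e ≤ d_min − 1 = 13.
(b) Correction requires d_min ≥ 2t+1, so t ≤ ⌊(d_min − 1)/2⌋ = ⌊13/2⌋ = 6.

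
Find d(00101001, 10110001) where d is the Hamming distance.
XOR = 10011000, count of 1s = 3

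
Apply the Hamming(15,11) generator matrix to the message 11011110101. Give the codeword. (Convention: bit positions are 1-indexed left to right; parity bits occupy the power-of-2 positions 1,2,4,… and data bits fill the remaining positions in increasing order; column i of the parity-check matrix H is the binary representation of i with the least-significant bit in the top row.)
Codeword c = d · G (mod 2), d = 11011110101:
  c[0] = d·G[:,0] = (11011110101)·(11011010101) mod 2 = 1+1+0+1+1+0+1+0+1+0+1 mod 2 = 1
  c[1] = d·G[:,1] = (11011110101)·(10110110011) mod 2 = 1+0+0+1+0+1+1+0+0+0+1 mod 2 = 1
  c[2] = d·G[:,2] = (11011110101)·(10000000000) mod 2 = 1+0+0+0+0+0+0+0+0+0+0 mod 2 = 1
  c[3] = d·G[:,3] = (11011110101)·(01110001111) mod 2 = 0+1+0+1+0+0+0+0+1+0+1 mod 2 = 0
  c[4] = d·G[:,4] = (11011110101)·(01000000000) mod 2 = 0+1+0+0+0+0+0+0+0+0+0 mod 2 = 1
  c[5] = d·G[:,5] = (11011110101)·(00100000000) mod 2 = 0+0+0+0+0+0+0+0+0+0+0 mod 2 = 0
  c[6] = d·G[:,6] = (11011110101)·(00010000000) mod 2 = 0+0+0+1+0+0+0+0+0+0+0 mod 2 = 1
  c[7] = d·G[:,7] = (11011110101)·(00001111111) mod 2 = 0+0+0+0+1+1+1+0+1+0+1 mod 2 = 1
  c[8] = d·G[:,8] = (11011110101)·(00001000000) mod 2 = 0+0+0+0+1+0+0+0+0+0+0 mod 2 = 1
  c[9] = d·G[:,9] = (11011110101)·(00000100000) mod 2 = 0+0+0+0+0+1+0+0+0+0+0 mod 2 = 1
  c[10] = d·G[:,10] = (11011110101)·(00000010000) mod 2 = 0+0+0+0+0+0+1+0+0+0+0 mod 2 = 1
  c[11] = d·G[:,11] = (11011110101)·(00000001000) mod 2 = 0+0+0+0+0+0+0+0+0+0+0 mod 2 = 0
  c[12] = d·G[:,12] = (11011110101)·(00000000100) mod 2 = 0+0+0+0+0+0+0+0+1+0+0 mod 2 = 1
  c[13] = d·G[:,13] = (11011110101)·(00000000010) mod 2 = 0+0+0+0+0+0+0+0+0+0+0 mod 2 = 0
  c[14] = d·G[:,14] = (11011110101)·(00000000001) mod 2 = 0+0+0+0+0+0+0+0+0+0+1 mod 2 = 1
Codeword = 111010111110101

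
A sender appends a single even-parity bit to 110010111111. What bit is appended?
Sum of data bits: 1+1+0+0+1+0+1+1+1+1+1+1 = 9.
9 mod 2 = 1, so parity bit = 1.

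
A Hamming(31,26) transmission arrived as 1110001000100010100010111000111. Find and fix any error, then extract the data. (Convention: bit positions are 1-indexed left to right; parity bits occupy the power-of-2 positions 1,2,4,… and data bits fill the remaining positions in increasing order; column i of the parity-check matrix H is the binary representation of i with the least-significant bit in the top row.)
Syndrome s = H · r^T (mod 2), r = 1110001000100010100010111000111:
  s[0] = (1010101010101010101010101010101)·(1110001000100010100010111000111) mod 2 = 1+0+1+0+0+0+1+0+0+0+1+0+0+0+1+0+1+0+0+0+1+0+1+0+1+0+0+0+1+0+1 mod 2 = 1
  s[1] = (0110011001100110011001100110011)·(1110001000100010100010111000111) mod 2 = 0+1+1+0+0+0+1+0+0+0+1+0+0+0+1+0+0+0+0+0+0+0+1+0+0+0+0+0+0+1+1 mod 2 = 0
  s[2] = (0001111000011110000111100001111)·(1110001000100010100010111000111) mod 2 = 0+0+0+0+0+0+1+0+0+0+0+0+0+0+1+0+0+0+0+0+1+0+1+0+0+0+0+0+1+1+1 mod 2 = 1
  s[3] = (0000000111111110000000011111111)·(1110001000100010100010111000111) mod 2 = 0+0+0+0+0+0+0+0+0+0+1+0+0+0+1+0+0+0+0+0+0+0+0+1+1+0+0+0+1+1+1 mod 2 = 1
  s[4] = (0000000000000001111111111111111)·(1110001000100010100010111000111) mod 2 = 0+0+0+0+0+0+0+0+0+0+0+0+0+0+0+0+1+0+0+0+1+0+1+1+1+0+0+0+1+1+1 mod 2 = 0
Syndrome = 10110
Column 13 of H equals this syndrome → error at bit 13 (1-indexed).
Flip bit 13: 1110001000100010100010111000111 → 1110001000101010100010111000111
Extract data bits at positions {3,5,6,7,9,10,11,12,13,14,15,17,18,19,20,21,22,23,24,25,26,27,28,29,30,31}: 10010010101100010111000111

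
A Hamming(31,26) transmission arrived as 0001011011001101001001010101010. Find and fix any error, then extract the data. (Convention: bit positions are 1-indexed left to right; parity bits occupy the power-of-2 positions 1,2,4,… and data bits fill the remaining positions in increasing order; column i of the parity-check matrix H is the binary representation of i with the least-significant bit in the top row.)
Syndrome s = H · r^T (mod 2), r = 0001011011001101001001010101010:
  s[0] = (1010101010101010101010101010101)·(0001011011001101001001010101010) mod 2 = 0+0+0+0+0+0+1+0+1+0+0+0+1+0+0+0+0+0+1+0+0+0+0+0+0+0+0+0+0+0+0 mod 2 = 0
  s[1] = (0110011001100110011001100110011)·(0001011011001101001001010101010) mod 2 = 0+0+0+0+0+1+1+0+0+1+0+0+0+1+0+0+0+0+1+0+0+1+0+0+0+1+0+0+0+1+0 mod 2 = 0
  s[2] = (0001111000011110000111100001111)·(0001011011001101001001010101010) mod 2 = 0+0+0+1+0+1+1+0+0+0+0+0+1+1+0+0+0+0+0+0+0+1+0+0+0+0+0+1+0+1+0 mod 2 = 0
  s[3] = (0000000111111110000000011111111)·(0001011011001101001001010101010) mod 2 = 0+0+0+0+0+0+0+0+1+1+0+0+1+1+0+0+0+0+0+0+0+0+0+1+0+1+0+1+0+1+0 mod 2 = 0
  s[4] = (0000000000000001111111111111111)·(0001011011001101001001010101010) mod 2 = 0+0+0+0+0+0+0+0+0+0+0+0+0+0+0+1+0+0+1+0+0+1+0+1+0+1+0+1+0+1+0 mod 2 = 1
Syndrome = 00001
Column 16 of H equals this syndrome → error at bit 16 (1-indexed).
Flip bit 16: 0001011011001101001001010101010 → 0001011011001100001001010101010
Extract data bits at positions {3,5,6,7,9,10,11,12,13,14,15,17,18,19,20,21,22,23,24,25,26,27,28,29,30,31}: 00111100110001001010101010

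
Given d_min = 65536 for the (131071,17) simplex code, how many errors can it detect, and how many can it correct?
Detection only: up to d_min − 1 = 65535 errors.
Correction: up to ⌊(d_min − 1)/2⌋ = ⌊65535/2⌋ = 32767 errors.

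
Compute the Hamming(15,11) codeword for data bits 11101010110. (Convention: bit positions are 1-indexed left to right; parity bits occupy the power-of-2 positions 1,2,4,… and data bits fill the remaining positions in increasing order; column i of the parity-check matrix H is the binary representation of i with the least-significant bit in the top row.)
Codeword c = d · G (mod 2), d = 11101010110:
  c[0] = d·G[:,0] = (11101010110)·(11011010101) mod 2 = 1+1+0+0+1+0+1+0+1+0+0 mod 2 = 1
  c[1] = d·G[:,1] = (11101010110)·(10110110011) mod 2 = 1+0+1+0+0+0+1+0+0+1+0 mod 2 = 0
  c[2] = d·G[:,2] = (11101010110)·(10000000000) mod 2 = 1+0+0+0+0+0+0+0+0+0+0 mod 2 = 1
  c[3] = d·G[:,3] = (11101010110)·(01110001111) mod 2 = 0+1+1+0+0+0+0+0+1+1+0 mod 2 = 0
  c[4] = d·G[:,4] = (11101010110)·(01000000000) mod 2 = 0+1+0+0+0+0+0+0+0+0+0 mod 2 = 1
  c[5] = d·G[:,5] = (11101010110)·(00100000000) mod 2 = 0+0+1+0+0+0+0+0+0+0+0 mod 2 = 1
  c[6] = d·G[:,6] = (11101010110)·(00010000000) mod 2 = 0+0+0+0+0+0+0+0+0+0+0 mod 2 = 0
  c[7] = d·G[:,7] = (11101010110)·(00001111111) mod 2 = 0+0+0+0+1+0+1+0+1+1+0 mod 2 = 0
  c[8] = d·G[:,8] = (11101010110)·(00001000000) mod 2 = 0+0+0+0+1+0+0+0+0+0+0 mod 2 = 1
  c[9] = d·G[:,9] = (11101010110)·(00000100000) mod 2 = 0+0+0+0+0+0+0+0+0+0+0 mod 2 = 0
  c[10] = d·G[:,10] = (11101010110)·(00000010000) mod 2 = 0+0+0+0+0+0+1+0+0+0+0 mod 2 = 1
  c[11] = d·G[:,11] = (11101010110)·(00000001000) mod 2 = 0+0+0+0+0+0+0+0+0+0+0 mod 2 = 0
  c[12] = d·G[:,12] = (11101010110)·(00000000100) mod 2 = 0+0+0+0+0+0+0+0+1+0+0 mod 2 = 1
  c[13] = d·G[:,13] = (11101010110)·(00000000010) mod 2 = 0+0+0+0+0+0+0+0+0+1+0 mod 2 = 1
  c[14] = d·G[:,14] = (11101010110)·(00000000001) mod 2 = 0+0+0+0+0+0+0+0+0+0+0 mod 2 = 0
Codeword = 101011001010110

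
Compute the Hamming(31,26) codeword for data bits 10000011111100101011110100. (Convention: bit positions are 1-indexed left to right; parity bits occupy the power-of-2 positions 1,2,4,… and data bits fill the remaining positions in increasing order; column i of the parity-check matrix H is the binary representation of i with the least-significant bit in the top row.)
Codeword c = d · G (mod 2), d = 10000011111100101011110100:
  c[0] = d·G[:,0] = (10000011111100101011110100)·(11011010101101010101010101) mod 2 = 1+0+0+0+0+0+1+0+1+0+1+1+0+0+0+0+0+0+0+1+0+1+0+1+0+0 mod 2 = 0
  c[1] = d·G[:,1] = (10000011111100101011110100)·(10110110011011001100110011) mod 2 = 1+0+0+0+0+0+1+0+0+1+1+0+0+0+0+0+1+0+0+0+1+1+0+0+0+0 mod 2 = 1
  c[2] = d·G[:,2] = (10000011111100101011110100)·(10000000000000000000000000) mod 2 = 1+0+0+0+0+0+0+0+0+0+0+0+0+0+0+0+0+0+0+0+0+0+0+0+0+0 mod 2 = 1
  c[3] = d·G[:,3] = (10000011111100101011110100)·(01110001111000111100001111) mod 2 = 0+0+0+0+0+0+0+1+1+1+1+0+0+0+1+0+1+0+0+0+0+0+0+1+0+0 mod 2 = 1
  c[4] = d·G[:,4] = (10000011111100101011110100)·(01000000000000000000000000) mod 2 = 0+0+0+0+0+0+0+0+0+0+0+0+0+0+0+0+0+0+0+0+0+0+0+0+0+0 mod 2 = 0
  c[5] = d·G[:,5] = (10000011111100101011110100)·(00100000000000000000000000) mod 2 = 0+0+0+0+0+0+0+0+0+0+0+0+0+0+0+0+0+0+0+0+0+0+0+0+0+0 mod 2 = 0
  c[6] = d·G[:,6] = (10000011111100101011110100)·(00010000000000000000000000) mod 2 = 0+0+0+0+0+0+0+0+0+0+0+0+0+0+0+0+0+0+0+0+0+0+0+0+0+0 mod 2 = 0
  c[7] = d·G[:,7] = (10000011111100101011110100)·(00001111111000000011111111) mod 2 = 0+0+0+0+0+0+1+1+1+1+1+0+0+0+0+0+0+0+1+1+1+1+0+1+0+0 mod 2 = 0
  c[8] = d·G[:,8] = (10000011111100101011110100)·(00001000000000000000000000) mod 2 = 0+0+0+0+0+0+0+0+0+0+0+0+0+0+0+0+0+0+0+0+0+0+0+0+0+0 mod 2 = 0
  c[9] = d·G[:,9] = (10000011111100101011110100)·(00000100000000000000000000) mod 2 = 0+0+0+0+0+0+0+0+0+0+0+0+0+0+0+0+0+0+0+0+0+0+0+0+0+0 mod 2 = 0
  c[10] = d·G[:,10] = (10000011111100101011110100)·(00000010000000000000000000) mod 2 = 0+0+0+0+0+0+1+0+0+0+0+0+0+0+0+0+0+0+0+0+0+0+0+0+0+0 mod 2 = 1
  c[11] = d·G[:,11] = (10000011111100101011110100)·(00000001000000000000000000) mod 2 = 0+0+0+0+0+0+0+1+0+0+0+0+0+0+0+0+0+0+0+0+0+0+0+0+0+0 mod 2 = 1
  c[12] = d·G[:,12] = (10000011111100101011110100)·(00000000100000000000000000) mod 2 = 0+0+0+0+0+0+0+0+1+0+0+0+0+0+0+0+0+0+0+0+0+0+0+0+0+0 mod 2 = 1
  c[13] = d·G[:,13] = (10000011111100101011110100)·(00000000010000000000000000) mod 2 = 0+0+0+0+0+0+0+0+0+1+0+0+0+0+0+0+0+0+0+0+0+0+0+0+0+0 mod 2 = 1
  c[14] = d·G[:,14] = (10000011111100101011110100)·(00000000001000000000000000) mod 2 = 0+0+0+0+0+0+0+0+0+0+1+0+0+0+0+0+0+0+0+0+0+0+0+0+0+0 mod 2 = 1
  c[15] = d·G[:,15] = (10000011111100101011110100)·(00000000000111111111111111) mod 2 = 0+0+0+0+0+0+0+0+0+0+0+1+0+0+1+0+1+0+1+1+1+1+0+1+0+0 mod 2 = 0
  c[16] = d·G[:,16] = (10000011111100101011110100)·(00000000000100000000000000) mod 2 = 0+0+0+0+0+0+0+0+0+0+0+1+0+0+0+0+0+0+0+0+0+0+0+0+0+0 mod 2 = 1
  c[17] = d·G[:,17] = (10000011111100101011110100)·(00000000000010000000000000) mod 2 = 0+0+0+0+0+0+0+0+0+0+0+0+0+0+0+0+0+0+0+0+0+0+0+0+0+0 mod 2 = 0
  c[18] = d·G[:,18] = (10000011111100101011110100)·(00000000000001000000000000) mod 2 = 0+0+0+0+0+0+0+0+0+0+0+0+0+0+0+0+0+0+0+0+0+0+0+0+0+0 mod 2 = 0
  c[19] = d·G[:,19] = (10000011111100101011110100)·(00000000000000100000000000) mod 2 = 0+0+0+0+0+0+0+0+0+0+0+0+0+0+1+0+0+0+0+0+0+0+0+0+0+0 mod 2 = 1
  c[20] = d·G[:,20] = (10000011111100101011110100)·(00000000000000010000000000) mod 2 = 0+0+0+0+0+0+0+0+0+0+0+0+0+0+0+0+0+0+0+0+0+0+0+0+0+0 mod 2 = 0
  c[21] = d·G[:,21] = (10000011111100101011110100)·(00000000000000001000000000) mod 2 = 0+0+0+0+0+0+0+0+0+0+0+0+0+0+0+0+1+0+0+0+0+0+0+0+0+0 mod 2 = 1
  c[22] = d·G[:,22] = (10000011111100101011110100)·(00000000000000000100000000) mod 2 = 0+0+0+0+0+0+0+0+0+0+0+0+0+0+0+0+0+0+0+0+0+0+0+0+0+0 mod 2 = 0
  c[23] = d·G[:,23] = (10000011111100101011110100)·(00000000000000000010000000) mod 2 = 0+0+0+0+0+0+0+0+0+0+0+0+0+0+0+0+0+0+1+0+0+0+0+0+0+0 mod 2 = 1
  c[24] = d·G[:,24] = (10000011111100101011110100)·(00000000000000000001000000) mod 2 = 0+0+0+0+0+0+0+0+0+0+0+0+0+0+0+0+0+0+0+1+0+0+0+0+0+0 mod 2 = 1
  c[25] = d·G[:,25] = (10000011111100101011110100)·(00000000000000000000100000) mod 2 = 0+0+0+0+0+0+0+0+0+0+0+0+0+0+0+0+0+0+0+0+1+0+0+0+0+0 mod 2 = 1
  c[26] = d·G[:,26] = (10000011111100101011110100)·(00000000000000000000010000) mod 2 = 0+0+0+0+0+0+0+0+0+0+0+0+0+0+0+0+0+0+0+0+0+1+0+0+0+0 mod 2 = 1
  c[27] = d·G[:,27] = (10000011111100101011110100)·(00000000000000000000001000) mod 2 = 0+0+0+0+0+0+0+0+0+0+0+0+0+0+0+0+0+0+0+0+0+0+0+0+0+0 mod 2 = 0
  c[28] = d·G[:,28] = (10000011111100101011110100)·(00000000000000000000000100) mod 2 = 0+0+0+0+0+0+0+0+0+0+0+0+0+0+0+0+0+0+0+0+0+0+0+1+0+0 mod 2 = 1
  c[29] = d·G[:,29] = (10000011111100101011110100)·(00000000000000000000000010) mod 2 = 0+0+0+0+0+0+0+0+0+0+0+0+0+0+0+0+0+0+0+0+0+0+0+0+0+0 mod 2 = 0
  c[30] = d·G[:,30] = (10000011111100101011110100)·(00000000000000000000000001) mod 2 = 0+0+0+0+0+0+0+0+0+0+0+0+0+0+0+0+0+0+0+0+0+0+0+0+0+0 mod 2 = 0
Codeword = 0111000000111110100101011110100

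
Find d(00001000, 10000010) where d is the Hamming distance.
XOR = 10001010, count of 1s = 3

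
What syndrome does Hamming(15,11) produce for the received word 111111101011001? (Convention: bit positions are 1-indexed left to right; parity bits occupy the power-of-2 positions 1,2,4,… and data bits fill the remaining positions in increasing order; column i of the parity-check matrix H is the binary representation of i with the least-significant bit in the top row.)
Syndrome s = H · r^T (mod 2), r = 111111101011001:
  s[0] = (101010101010101)·(111111101011001) mod 2 = 1+0+1+0+1+0+1+0+1+0+1+0+0+0+1 mod 2 = 1
  s[1] = (011001100110011)·(111111101011001) mod 2 = 0+1+1+0+0+1+1+0+0+0+1+0+0+0+1 mod 2 = 0
  s[2] = (000111100001111)·(111111101011001) mod 2 = 0+0+0+1+1+1+1+0+0+0+0+1+0+0+1 mod 2 = 0
  s[3] = (000000011111111)·(111111101011001) mod 2 = 0+0+0+0+0+0+0+0+1+0+1+1+0+0+1 mod 2 = 0
Syndrome = 1000
Non-zero syndrome: error at position 1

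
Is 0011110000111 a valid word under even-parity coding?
Sum of all bits: 0+0+1+1+1+1+0+0+0+0+1+1+1 = 7; 7 mod 2 = 1. Result is 1 → parity error detected.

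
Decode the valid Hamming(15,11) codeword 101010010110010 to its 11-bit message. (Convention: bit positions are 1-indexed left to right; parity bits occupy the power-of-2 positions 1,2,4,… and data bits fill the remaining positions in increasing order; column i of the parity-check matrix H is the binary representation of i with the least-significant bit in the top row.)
Parity bits occupy power-of-2 positions; data bits are at positions {3,5,6,7,9,10,11,12,13,14,15} (1-indexed).
Extract: c[3]=1 c[5]=1 c[6]=0 c[7]=0 c[9]=0 c[10]=1 c[11]=1 c[12]=0 c[13]=0 c[14]=1 c[15]=0
Data = 11000110010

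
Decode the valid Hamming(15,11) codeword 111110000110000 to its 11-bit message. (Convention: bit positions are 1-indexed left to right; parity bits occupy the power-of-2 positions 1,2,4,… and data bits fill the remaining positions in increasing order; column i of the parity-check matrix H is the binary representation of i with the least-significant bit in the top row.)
Parity bits occupy power-of-2 positions; data bits are at positions {3,5,6,7,9,10,11,12,13,14,15} (1-indexed).
Extract: c[3]=1 c[5]=1 c[6]=0 c[7]=0 c[9]=0 c[10]=1 c[11]=1 c[12]=0 c[13]=0 c[14]=0 c[15]=0
Data = 11000110000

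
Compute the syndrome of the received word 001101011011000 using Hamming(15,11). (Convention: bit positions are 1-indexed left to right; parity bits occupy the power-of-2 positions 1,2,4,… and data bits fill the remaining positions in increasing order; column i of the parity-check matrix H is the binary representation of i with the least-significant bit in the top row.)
Syndrome s = H · r^T (mod 2), r = 001101011011000:
  s[0] = (101010101010101)·(001101011011000) mod 2 = 0+0+1+0+0+0+0+0+1+0+1+0+0+0+0 mod 2 = 1
  s[1] = (011001100110011)·(001101011011000) mod 2 = 0+0+1+0+0+1+0+0+0+0+1+0+0+0+0 mod 2 = 1
  s[2] = (000111100001111)·(001101011011000) mod 2 = 0+0+0+1+0+1+0+0+0+0+0+1+0+0+0 mod 2 = 1
  s[3] = (000000011111111)·(001101011011000) mod 2 = 0+0+0+0+0+0+0+1+1+0+1+1+0+0+0 mod 2 = 0
Syndrome = 1110
Non-zero syndrome: error at position 7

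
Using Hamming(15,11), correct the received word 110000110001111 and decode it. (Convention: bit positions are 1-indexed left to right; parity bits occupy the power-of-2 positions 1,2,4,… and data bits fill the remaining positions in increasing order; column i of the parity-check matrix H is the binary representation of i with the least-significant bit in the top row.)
Syndrome s = H · r^T (mod 2), r = 110000110001111:
  s[0] = (101010101010101)·(110000110001111) mod 2 = 1+0+0+0+0+0+1+0+0+0+0+0+1+0+1 mod 2 = 0
  s[1] = (011001100110011)·(110000110001111) mod 2 = 0+1+0+0+0+0+1+0+0+0+0+0+0+1+1 mod 2 = 0
  s[2] = (000111100001111)·(110000110001111) mod 2 = 0+0+0+0+0+0+1+0+0+0+0+1+1+1+1 mod 2 = 1
  s[3] = (000000011111111)·(110000110001111) mod 2 = 0+0+0+0+0+0+0+1+0+0+0+1+1+1+1 mod 2 = 1
Syndrome = 0011
Column 12 of H equals this syndrome → error at bit 12 (1-indexed).
Flip bit 12: 110000110001111 → 110000110000111
Extract data bits at positions {3,5,6,7,9,10,11,12,13,14,15}: 00010000111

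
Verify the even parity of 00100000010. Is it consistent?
Sum of all bits: 0+0+1+0+0+0+0+0+0+1+0 = 2; 2 mod 2 = 0. Result is 0 → valid parity.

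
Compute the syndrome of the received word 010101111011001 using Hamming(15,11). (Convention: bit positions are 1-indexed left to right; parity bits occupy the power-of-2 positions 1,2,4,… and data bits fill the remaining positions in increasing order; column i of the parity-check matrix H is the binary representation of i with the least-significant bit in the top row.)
Syndrome s = H · r^T (mod 2), r = 010101111011001:
  s[0] = (101010101010101)·(010101111011001) mod 2 = 0+0+0+0+0+0+1+0+1+0+1+0+0+0+1 mod 2 = 0
  s[1] = (011001100110011)·(010101111011001) mod 2 = 0+1+0+0+0+1+1+0+0+0+1+0+0+0+1 mod 2 = 1
  s[2] = (000111100001111)·(010101111011001) mod 2 = 0+0+0+1+0+1+1+0+0+0+0+1+0+0+1 mod 2 = 1
  s[3] = (000000011111111)·(010101111011001) mod 2 = 0+0+0+0+0+0+0+1+1+0+1+1+0+0+1 mod 2 = 1
Syndrome = 0111
Non-zero syndrome: error at position 14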